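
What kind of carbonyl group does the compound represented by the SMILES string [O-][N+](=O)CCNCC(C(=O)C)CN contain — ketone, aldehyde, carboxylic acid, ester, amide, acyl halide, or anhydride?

ketone

The carbonyl is in the CH(COCH3) segment: pendant –COCH3: carbonyl C bonded to two carbons → ketone.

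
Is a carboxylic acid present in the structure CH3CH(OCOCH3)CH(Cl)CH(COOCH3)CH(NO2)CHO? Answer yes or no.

no

Reading the structure from left to right:
  CH(OCOCH3): pendant –OC(=O)CH3: an acyloxy group → ester.
  CH(Cl): halogen on an sp³ carbon → alkyl halide.
  CH(COOCH3): pendant –COOCH3: carbonyl C bonded to C and –OCH3 → ester.
  CH(NO2): –NO2 on an sp³ carbon → nitro (the N=O is not a carbonyl).
  CHO: terminal –CHO: carbonyl C bonded to H and C → aldehyde.
In each of CH(OCOCH3) and CH(COOCH3), the acyl oxygen is bonded to carbon (–O–C), not to H, so this is an ester.
The groups actually present are: aldehyde, alkyl halide, ester, nitro.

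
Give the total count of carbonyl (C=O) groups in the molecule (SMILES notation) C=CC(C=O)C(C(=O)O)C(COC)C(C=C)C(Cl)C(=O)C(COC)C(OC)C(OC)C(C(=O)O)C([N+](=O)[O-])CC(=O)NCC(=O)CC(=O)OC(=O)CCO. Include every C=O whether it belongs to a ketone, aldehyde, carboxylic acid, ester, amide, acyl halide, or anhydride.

8

CH(CHO): aldehyde, 1 C=O (running total 1).
CH(COOH): carboxylic acid, 1 C=O (running total 2).
CO: ketone, 1 C=O (running total 3).
CH(COOH): carboxylic acid, 1 C=O (running total 4).
CH2CONHCH2: amide, 1 C=O (running total 5).
CO: ketone, 1 C=O (running total 6).
CH2CO-O-COCH2: anhydride, 2 C=O (running total 8).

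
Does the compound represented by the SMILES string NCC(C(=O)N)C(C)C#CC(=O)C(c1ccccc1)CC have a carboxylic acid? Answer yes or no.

Taking each segment in turn:
  H2NCH2: –NH2 on an sp³ carbon with no adjacent C=O → amine.
  CH(CONH2): pendant –CONH2: carbonyl C bonded to C and N → amide.
  C≡C: C≡C triple bond → alkyne.
  CO: –C(=O)– with carbon on both sides → ketone.
  CH(C6H5): pendant –C6H5: benzene ring → arene.
In CH(CONH2), the carbonyl is bonded to nitrogen, not to –OH; that is an amide.
The groups actually present are: alkyne, amide, amine, arene, ketone.

no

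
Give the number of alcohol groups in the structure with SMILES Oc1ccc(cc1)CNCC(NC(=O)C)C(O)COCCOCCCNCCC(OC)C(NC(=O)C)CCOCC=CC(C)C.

1

–OH attached directly to an aromatic ring → phenol (not alcohol); the ring itself is an arene.
C–N–C with sp³ carbons and no adjacent C=O → amine (secondary).
pendant –NHC(=O)CH3: N bonded to a carbonyl → amide (not amine).
–OH on an sp³ carbon → alcohol (secondary).
C–O–C with sp³ carbons on both sides and no adjacent C=O → ether.
C–O–C with sp³ carbons on both sides and no adjacent C=O → ether.
C–N–C with sp³ carbons and no adjacent C=O → amine (secondary).
pendant –OCH3: C–O–C with sp³ C, no adjacent C=O → ether.
pendant –NHC(=O)CH3: N bonded to a carbonyl → amide (not amine).
C–O–C with sp³ carbons on both sides and no adjacent C=O → ether.
C=C double bond → alkene.
Alcohol appears at: CH(OH) → 1.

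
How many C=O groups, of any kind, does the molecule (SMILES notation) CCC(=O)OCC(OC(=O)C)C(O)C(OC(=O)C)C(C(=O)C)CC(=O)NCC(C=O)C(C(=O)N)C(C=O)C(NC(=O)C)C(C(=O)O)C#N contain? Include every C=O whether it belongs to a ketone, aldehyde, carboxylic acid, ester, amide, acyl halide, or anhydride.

CH2COOCH2: ester, 1 C=O (running total 1).
CH(OCOCH3): ester, 1 C=O (running total 2).
CH(OCOCH3): ester, 1 C=O (running total 3).
CH(COCH3): ketone, 1 C=O (running total 4).
CH2CONHCH2: amide, 1 C=O (running total 5).
CH(CHO): aldehyde, 1 C=O (running total 6).
CH(CONH2): amide, 1 C=O (running total 7).
CH(CHO): aldehyde, 1 C=O (running total 8).
CH(NHCOCH3): amide, 1 C=O (running total 9).
CH(COOH): carboxylic acid, 1 C=O (running total 10).

10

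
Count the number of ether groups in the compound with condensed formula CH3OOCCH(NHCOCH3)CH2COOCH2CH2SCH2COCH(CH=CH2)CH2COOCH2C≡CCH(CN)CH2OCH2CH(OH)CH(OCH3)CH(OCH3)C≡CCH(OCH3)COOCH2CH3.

4

Taking each segment in turn:
  CH3OOC: CH3O–C(=O)–: carbonyl C bonded to C and to –OCH3 → ester (not ketone + ether).
  CH(NHCOCH3): pendant –NHC(=O)CH3: N bonded to a carbonyl → amide (not amine).
  CH2COOCH2: –C(=O)–O–C with C on the carbonyl side → ester.
  CH2SCH2: C–S–C linkage → sulfide (thioether).
  CO: –C(=O)– with carbon on both sides → ketone.
  CH(CH=CH2): pendant –CH=CH2: C=C double bond → alkene.
  CH2COOCH2: –C(=O)–O–C with C on the carbonyl side → ester.
  C≡C: C≡C triple bond → alkyne.
  CH(CN): pendant –C≡N: nitrile.
  CH2OCH2: C–O–C with sp³ carbons on both sides and no adjacent C=O → ether.
  CH(OH): –OH on an sp³ carbon → alcohol (secondary).
  CH(OCH3): pendant –OCH3: C–O–C with sp³ C, no adjacent C=O → ether.
  CH(OCH3): pendant –OCH3: C–O–C with sp³ C, no adjacent C=O → ether.
  C≡C: C≡C triple bond → alkyne.
  CH(OCH3): pendant –OCH3: C–O–C with sp³ C, no adjacent C=O → ether.
  COOCH2CH3: –C(=O)OCH2CH3: carbonyl C bonded to C and to –OEt → ester.
Ether appears at: CH2OCH2, CH(OCH3), CH(OCH3), CH(OCH3) → 4.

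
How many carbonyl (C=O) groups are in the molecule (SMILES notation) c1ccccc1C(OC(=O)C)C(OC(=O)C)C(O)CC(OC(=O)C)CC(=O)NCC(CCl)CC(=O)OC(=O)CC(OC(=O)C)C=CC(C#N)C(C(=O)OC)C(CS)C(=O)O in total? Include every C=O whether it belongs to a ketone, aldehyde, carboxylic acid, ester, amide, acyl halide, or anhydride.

CH(OCOCH3): ester, 1 C=O (running total 1).
CH(OCOCH3): ester, 1 C=O (running total 2).
CH(OCOCH3): ester, 1 C=O (running total 3).
CH2CONHCH2: amide, 1 C=O (running total 4).
CH2CO-O-COCH2: anhydride, 2 C=O (running total 6).
CH(OCOCH3): ester, 1 C=O (running total 7).
CH(COOCH3): ester, 1 C=O (running total 8).
COOH: carboxylic acid, 1 C=O (running total 9).

9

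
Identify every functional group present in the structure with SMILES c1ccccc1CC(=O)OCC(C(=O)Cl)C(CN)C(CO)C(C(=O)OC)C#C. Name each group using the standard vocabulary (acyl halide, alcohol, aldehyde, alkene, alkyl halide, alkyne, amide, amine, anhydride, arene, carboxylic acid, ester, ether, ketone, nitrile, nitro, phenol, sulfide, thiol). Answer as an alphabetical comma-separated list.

acyl halide, alcohol, alkyne, amine, arene, ester

C6H5– phenyl ring → arene.
–C(=O)–O–C with C on the carbonyl side → ester.
pendant –C(=O)X: carbonyl C bonded to C and halogen → acyl halide.
pendant –CH2NH2: N on sp³ C, no adjacent C=O → amine.
pendant –CH2OH on an sp³ backbone C → alcohol.
pendant –COOCH3: carbonyl C bonded to C and –OCH3 → ester.
C≡C triple bond → alkyne.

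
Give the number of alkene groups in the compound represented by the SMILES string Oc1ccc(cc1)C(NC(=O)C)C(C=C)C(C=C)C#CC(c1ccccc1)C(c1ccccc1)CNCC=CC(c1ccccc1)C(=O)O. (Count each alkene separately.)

3

Taking each segment in turn:
  HOC6H4: –OH attached directly to an aromatic ring → phenol (not alcohol); the ring itself is an arene.
  CH(NHCOCH3): pendant –NHC(=O)CH3: N bonded to a carbonyl → amide (not amine).
  CH(CH=CH2): pendant –CH=CH2: C=C double bond → alkene.
  CH(CH=CH2): pendant –CH=CH2: C=C double bond → alkene.
  C≡C: C≡C triple bond → alkyne.
  CH(C6H5): pendant –C6H5: benzene ring → arene.
  CH(C6H5): pendant –C6H5: benzene ring → arene.
  CH2NHCH2: C–N–C with sp³ carbons and no adjacent C=O → amine (secondary).
  CH=CH: C=C double bond → alkene.
  CH(C6H5): pendant –C6H5: benzene ring → arene.
  COOH: –COOH: carbonyl C bonded to –OH and C → carboxylic acid (the –OH is not a separate alcohol).
Alkene appears at: CH(CH=CH2), CH(CH=CH2), CH=CH → 3.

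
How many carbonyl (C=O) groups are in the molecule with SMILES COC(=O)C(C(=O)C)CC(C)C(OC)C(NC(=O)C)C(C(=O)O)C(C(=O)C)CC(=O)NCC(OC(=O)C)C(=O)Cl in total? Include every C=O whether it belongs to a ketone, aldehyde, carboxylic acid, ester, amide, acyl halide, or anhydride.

8

CH3OOC: ester, 1 C=O (running total 1).
CH(COCH3): ketone, 1 C=O (running total 2).
CH(NHCOCH3): amide, 1 C=O (running total 3).
CH(COOH): carboxylic acid, 1 C=O (running total 4).
CH(COCH3): ketone, 1 C=O (running total 5).
CH2CONHCH2: amide, 1 C=O (running total 6).
CH(OCOCH3): ester, 1 C=O (running total 7).
COCl: acyl halide, 1 C=O (running total 8).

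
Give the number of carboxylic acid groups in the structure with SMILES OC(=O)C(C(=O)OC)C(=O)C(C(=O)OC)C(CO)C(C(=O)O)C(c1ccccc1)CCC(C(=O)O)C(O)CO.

–COOH: carbonyl C bonded to –OH and C → carboxylic acid (the –OH is not a separate alcohol).
pendant –COOCH3: carbonyl C bonded to C and –OCH3 → ester.
–C(=O)– with carbon on both sides → ketone.
pendant –COOCH3: carbonyl C bonded to C and –OCH3 → ester.
pendant –CH2OH on an sp³ backbone C → alcohol.
pendant –COOH: carbonyl C bonded to C and –OH → carboxylic acid.
pendant –C6H5: benzene ring → arene.
pendant –COOH: carbonyl C bonded to C and –OH → carboxylic acid.
–OH on an sp³ carbon → alcohol (secondary).
–OH on an sp³ carbon → alcohol.
Carboxylic acid appears at: HOOC, CH(COOH), CH(COOH) → 3.

3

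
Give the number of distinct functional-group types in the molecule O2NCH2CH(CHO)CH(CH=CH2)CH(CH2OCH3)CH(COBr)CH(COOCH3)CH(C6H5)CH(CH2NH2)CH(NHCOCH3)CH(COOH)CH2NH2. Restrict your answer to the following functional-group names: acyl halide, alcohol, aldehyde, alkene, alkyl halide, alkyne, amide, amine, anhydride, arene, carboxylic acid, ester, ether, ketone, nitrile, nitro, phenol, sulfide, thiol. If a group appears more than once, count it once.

10

–NO2 on carbon → nitro group.
pendant –CHO: carbonyl C bonded to C and H → aldehyde.
pendant –CH=CH2: C=C double bond → alkene.
pendant –CH2OCH3: C–O–C linkage → ether.
pendant –C(=O)X: carbonyl C bonded to C and halogen → acyl halide.
pendant –COOCH3: carbonyl C bonded to C and –OCH3 → ester.
pendant –C6H5: benzene ring → arene.
pendant –CH2NH2: N on sp³ C, no adjacent C=O → amine.
pendant –NHC(=O)CH3: N bonded to a carbonyl → amide (not amine).
pendant –COOH: carbonyl C bonded to C and –OH → carboxylic acid.
–NH2 on an sp³ carbon with no adjacent C=O → amine.
Distinct types present: acyl halide, aldehyde, alkene, amide, amine, arene, carboxylic acid, ester, ether, nitro.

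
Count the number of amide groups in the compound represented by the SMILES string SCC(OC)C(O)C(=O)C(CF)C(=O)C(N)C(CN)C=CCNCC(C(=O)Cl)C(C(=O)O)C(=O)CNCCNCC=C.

0

–SH on an sp³ carbon → thiol.
pendant –OCH3: C–O–C with sp³ C, no adjacent C=O → ether.
–OH on an sp³ carbon → alcohol (secondary).
–C(=O)– with carbon on both sides → ketone.
pendant –CH2X: halogen on sp³ carbon → alkyl halide.
–C(=O)– with carbon on both sides → ketone.
–NH2 on an sp³ carbon with no adjacent C=O → amine.
pendant –CH2NH2: N on sp³ C, no adjacent C=O → amine.
C=C double bond → alkene.
C–N–C with sp³ carbons and no adjacent C=O → amine (secondary).
pendant –C(=O)X: carbonyl C bonded to C and halogen → acyl halide.
pendant –COOH: carbonyl C bonded to C and –OH → carboxylic acid.
–C(=O)– with carbon on both sides → ketone.
C–N–C with sp³ carbons and no adjacent C=O → amine (secondary).
C–N–C with sp³ carbons and no adjacent C=O → amine (secondary).
C=C double bond → alkene.
No segment is a amide: CH(NH2) is amine, not amide; CH(CH2NH2) is amine, not amide; CH2NHCH2 is amine, not amide. → 0.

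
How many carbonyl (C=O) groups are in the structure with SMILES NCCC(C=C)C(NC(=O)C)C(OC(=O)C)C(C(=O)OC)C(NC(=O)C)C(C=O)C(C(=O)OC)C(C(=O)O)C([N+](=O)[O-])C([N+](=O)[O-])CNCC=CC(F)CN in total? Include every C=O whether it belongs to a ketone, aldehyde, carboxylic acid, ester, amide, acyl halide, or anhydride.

7

CH(NHCOCH3): amide, 1 C=O (running total 1).
CH(OCOCH3): ester, 1 C=O (running total 2).
CH(COOCH3): ester, 1 C=O (running total 3).
CH(NHCOCH3): amide, 1 C=O (running total 4).
CH(CHO): aldehyde, 1 C=O (running total 5).
CH(COOCH3): ester, 1 C=O (running total 6).
CH(COOH): carboxylic acid, 1 C=O (running total 7).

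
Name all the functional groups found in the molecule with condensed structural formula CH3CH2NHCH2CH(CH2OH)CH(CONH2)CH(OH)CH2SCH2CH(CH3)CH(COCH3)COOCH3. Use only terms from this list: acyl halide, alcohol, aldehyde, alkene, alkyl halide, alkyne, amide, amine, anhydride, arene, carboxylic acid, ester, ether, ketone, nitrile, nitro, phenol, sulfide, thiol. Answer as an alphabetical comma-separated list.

Taking each segment in turn:
  CH2NHCH2: C–N–C with sp³ carbons and no adjacent C=O → amine (secondary).
  CH(CH2OH): pendant –CH2OH on an sp³ backbone C → alcohol.
  CH(CONH2): pendant –CONH2: carbonyl C bonded to C and N → amide.
  CH(OH): –OH on an sp³ carbon → alcohol (secondary).
  CH2SCH2: C–S–C linkage → sulfide (thioether).
  CH(COCH3): pendant –COCH3: carbonyl C bonded to two carbons → ketone.
  COOCH3: –C(=O)OCH3: carbonyl C bonded to C and to –OCH3 → ester (not ketone + ether).

alcohol, amide, amine, ester, ketone, sulfide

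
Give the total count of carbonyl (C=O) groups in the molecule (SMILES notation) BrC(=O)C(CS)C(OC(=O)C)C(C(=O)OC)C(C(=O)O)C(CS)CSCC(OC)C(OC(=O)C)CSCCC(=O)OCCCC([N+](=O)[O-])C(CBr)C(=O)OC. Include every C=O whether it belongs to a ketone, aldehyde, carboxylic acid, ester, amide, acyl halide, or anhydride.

BrCO: acyl halide, 1 C=O (running total 1).
CH(OCOCH3): ester, 1 C=O (running total 2).
CH(COOCH3): ester, 1 C=O (running total 3).
CH(COOH): carboxylic acid, 1 C=O (running total 4).
CH(OCOCH3): ester, 1 C=O (running total 5).
CH2COOCH2: ester, 1 C=O (running total 6).
COOCH3: ester, 1 C=O (running total 7).

7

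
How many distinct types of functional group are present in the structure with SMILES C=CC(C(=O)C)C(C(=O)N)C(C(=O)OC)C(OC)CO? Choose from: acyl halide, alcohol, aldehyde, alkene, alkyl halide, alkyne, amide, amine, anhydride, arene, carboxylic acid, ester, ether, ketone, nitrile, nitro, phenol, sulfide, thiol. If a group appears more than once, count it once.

6

Taking each segment in turn:
  CH2=CH: C=C double bond → alkene.
  CH(COCH3): pendant –COCH3: carbonyl C bonded to two carbons → ketone.
  CH(CONH2): pendant –CONH2: carbonyl C bonded to C and N → amide.
  CH(COOCH3): pendant –COOCH3: carbonyl C bonded to C and –OCH3 → ester.
  CH(OCH3): pendant –OCH3: C–O–C with sp³ C, no adjacent C=O → ether.
  CH2OH: –OH on an sp³ carbon → alcohol.
Distinct types present: alcohol, alkene, amide, ester, ether, ketone.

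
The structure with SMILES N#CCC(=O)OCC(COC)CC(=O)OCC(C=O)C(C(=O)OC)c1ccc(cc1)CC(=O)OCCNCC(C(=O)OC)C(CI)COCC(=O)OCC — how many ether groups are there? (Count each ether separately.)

Reading the structure from left to right:
  N≡C: N≡C–: carbon triple-bonded to nitrogen → nitrile.
  CH2COOCH2: –C(=O)–O–C with C on the carbonyl side → ester.
  CH(CH2OCH3): pendant –CH2OCH3: C–O–C linkage → ether.
  CH2COOCH2: –C(=O)–O–C with C on the carbonyl side → ester.
  CH(CHO): pendant –CHO: carbonyl C bonded to C and H → aldehyde.
  CH(COOCH3): pendant –COOCH3: carbonyl C bonded to C and –OCH3 → ester.
  C6H4: para-disubstituted benzene ring → arene.
  CH2COOCH2: –C(=O)–O–C with C on the carbonyl side → ester.
  CH2NHCH2: C–N–C with sp³ carbons and no adjacent C=O → amine (secondary).
  CH(COOCH3): pendant –COOCH3: carbonyl C bonded to C and –OCH3 → ester.
  CH(CH2I): pendant –CH2X: halogen on sp³ carbon → alkyl halide.
  CH2OCH2: C–O–C with sp³ carbons on both sides and no adjacent C=O → ether.
  COOCH2CH3: –C(=O)OCH2CH3: carbonyl C bonded to C and to –OEt → ester.
Ether appears at: CH(CH2OCH3), CH2OCH2 → 2.

2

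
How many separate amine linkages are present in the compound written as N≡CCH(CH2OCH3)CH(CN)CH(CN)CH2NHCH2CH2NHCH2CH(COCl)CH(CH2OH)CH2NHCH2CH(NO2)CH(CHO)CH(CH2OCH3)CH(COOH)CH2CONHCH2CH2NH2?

4

Working along the chain:
  N≡C: N≡C–: carbon triple-bonded to nitrogen → nitrile.
  CH(CH2OCH3): pendant –CH2OCH3: C–O–C linkage → ether.
  CH(CN): pendant –C≡N: nitrile.
  CH(CN): pendant –C≡N: nitrile.
  CH2NHCH2: C–N–C with sp³ carbons and no adjacent C=O → amine (secondary).
  CH2NHCH2: C–N–C with sp³ carbons and no adjacent C=O → amine (secondary).
  CH(COCl): pendant –C(=O)X: carbonyl C bonded to C and halogen → acyl halide.
  CH(CH2OH): pendant –CH2OH on an sp³ backbone C → alcohol.
  CH2NHCH2: C–N–C with sp³ carbons and no adjacent C=O → amine (secondary).
  CH(NO2): –NO2 on an sp³ carbon → nitro (the N=O is not a carbonyl).
  CH(CHO): pendant –CHO: carbonyl C bonded to C and H → aldehyde.
  CH(CH2OCH3): pendant –CH2OCH3: C–O–C linkage → ether.
  CH(COOH): pendant –COOH: carbonyl C bonded to C and –OH → carboxylic acid.
  CH2CONHCH2: –C(=O)–N– linkage → amide (the N is not an amine).
  CH2NH2: –NH2 on an sp³ carbon with no adjacent C=O → amine.
Amine appears at: CH2NHCH2, CH2NHCH2, CH2NHCH2, CH2NH2 → 4.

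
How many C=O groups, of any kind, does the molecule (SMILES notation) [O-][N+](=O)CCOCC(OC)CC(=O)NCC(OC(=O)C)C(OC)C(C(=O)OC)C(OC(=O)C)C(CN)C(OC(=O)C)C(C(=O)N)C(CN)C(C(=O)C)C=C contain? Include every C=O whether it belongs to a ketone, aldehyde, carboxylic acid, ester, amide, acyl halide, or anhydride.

7

CH2CONHCH2: amide, 1 C=O (running total 1).
CH(OCOCH3): ester, 1 C=O (running total 2).
CH(COOCH3): ester, 1 C=O (running total 3).
CH(OCOCH3): ester, 1 C=O (running total 4).
CH(OCOCH3): ester, 1 C=O (running total 5).
CH(CONH2): amide, 1 C=O (running total 6).
CH(COCH3): ketone, 1 C=O (running total 7).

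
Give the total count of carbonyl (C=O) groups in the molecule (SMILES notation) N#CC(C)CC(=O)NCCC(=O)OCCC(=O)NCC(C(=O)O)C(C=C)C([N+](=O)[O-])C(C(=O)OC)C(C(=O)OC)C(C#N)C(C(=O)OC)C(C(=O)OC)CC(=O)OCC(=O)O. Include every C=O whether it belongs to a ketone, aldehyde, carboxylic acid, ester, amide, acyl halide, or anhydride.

10

CH2CONHCH2: amide, 1 C=O (running total 1).
CH2COOCH2: ester, 1 C=O (running total 2).
CH2CONHCH2: amide, 1 C=O (running total 3).
CH(COOH): carboxylic acid, 1 C=O (running total 4).
CH(COOCH3): ester, 1 C=O (running total 5).
CH(COOCH3): ester, 1 C=O (running total 6).
CH(COOCH3): ester, 1 C=O (running total 7).
CH(COOCH3): ester, 1 C=O (running total 8).
CH2COOCH2: ester, 1 C=O (running total 9).
COOH: carboxylic acid, 1 C=O (running total 10).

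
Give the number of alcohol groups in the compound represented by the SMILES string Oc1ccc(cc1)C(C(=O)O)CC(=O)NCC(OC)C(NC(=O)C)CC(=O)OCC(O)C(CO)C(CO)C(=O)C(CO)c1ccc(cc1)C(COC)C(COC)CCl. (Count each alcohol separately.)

–OH attached directly to an aromatic ring → phenol (not alcohol); the ring itself is an arene.
pendant –COOH: carbonyl C bonded to C and –OH → carboxylic acid.
–C(=O)–N– linkage → amide (the N is not an amine).
pendant –OCH3: C–O–C with sp³ C, no adjacent C=O → ether.
pendant –NHC(=O)CH3: N bonded to a carbonyl → amide (not amine).
–C(=O)–O–C with C on the carbonyl side → ester.
–OH on an sp³ carbon → alcohol (secondary).
pendant –CH2OH on an sp³ backbone C → alcohol.
pendant –CH2OH on an sp³ backbone C → alcohol.
–C(=O)– with carbon on both sides → ketone.
pendant –CH2OH on an sp³ backbone C → alcohol.
para-disubstituted benzene ring → arene.
pendant –CH2OCH3: C–O–C linkage → ether.
pendant –CH2OCH3: C–O–C linkage → ether.
halogen on an sp³ carbon → alkyl halide.
Alcohol appears at: CH(OH), CH(CH2OH), CH(CH2OH), CH(CH2OH) → 4.

4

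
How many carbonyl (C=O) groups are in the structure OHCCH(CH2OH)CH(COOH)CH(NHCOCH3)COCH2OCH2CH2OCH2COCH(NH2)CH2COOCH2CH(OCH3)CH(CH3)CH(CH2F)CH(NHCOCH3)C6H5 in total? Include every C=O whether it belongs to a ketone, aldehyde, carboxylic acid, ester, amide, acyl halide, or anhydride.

OHC: aldehyde, 1 C=O (running total 1).
CH(COOH): carboxylic acid, 1 C=O (running total 2).
CH(NHCOCH3): amide, 1 C=O (running total 3).
CO: ketone, 1 C=O (running total 4).
CO: ketone, 1 C=O (running total 5).
CH2COOCH2: ester, 1 C=O (running total 6).
CH(NHCOCH3): amide, 1 C=O (running total 7).

7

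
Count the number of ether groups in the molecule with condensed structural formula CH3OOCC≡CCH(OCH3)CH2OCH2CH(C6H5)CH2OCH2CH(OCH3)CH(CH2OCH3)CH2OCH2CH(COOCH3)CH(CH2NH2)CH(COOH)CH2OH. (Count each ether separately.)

6

CH3O–C(=O)–: carbonyl C bonded to C and to –OCH3 → ester (not ketone + ether).
C≡C triple bond → alkyne.
pendant –OCH3: C–O–C with sp³ C, no adjacent C=O → ether.
C–O–C with sp³ carbons on both sides and no adjacent C=O → ether.
pendant –C6H5: benzene ring → arene.
C–O–C with sp³ carbons on both sides and no adjacent C=O → ether.
pendant –OCH3: C–O–C with sp³ C, no adjacent C=O → ether.
pendant –CH2OCH3: C–O–C linkage → ether.
C–O–C with sp³ carbons on both sides and no adjacent C=O → ether.
pendant –COOCH3: carbonyl C bonded to C and –OCH3 → ester.
pendant –CH2NH2: N on sp³ C, no adjacent C=O → amine.
pendant –COOH: carbonyl C bonded to C and –OH → carboxylic acid.
–OH on an sp³ carbon → alcohol.
Ether appears at: CH(OCH3), CH2OCH2, CH2OCH2, CH(OCH3), CH(CH2OCH3), CH2OCH2 → 6.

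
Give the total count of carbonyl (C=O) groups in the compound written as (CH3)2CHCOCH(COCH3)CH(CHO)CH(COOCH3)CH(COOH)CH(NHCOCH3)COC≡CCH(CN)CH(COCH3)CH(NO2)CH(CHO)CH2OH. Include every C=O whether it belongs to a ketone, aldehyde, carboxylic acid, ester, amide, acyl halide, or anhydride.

CO: ketone, 1 C=O (running total 1).
CH(COCH3): ketone, 1 C=O (running total 2).
CH(CHO): aldehyde, 1 C=O (running total 3).
CH(COOCH3): ester, 1 C=O (running total 4).
CH(COOH): carboxylic acid, 1 C=O (running total 5).
CH(NHCOCH3): amide, 1 C=O (running total 6).
CO: ketone, 1 C=O (running total 7).
CH(COCH3): ketone, 1 C=O (running total 8).
CH(CHO): aldehyde, 1 C=O (running total 9).

9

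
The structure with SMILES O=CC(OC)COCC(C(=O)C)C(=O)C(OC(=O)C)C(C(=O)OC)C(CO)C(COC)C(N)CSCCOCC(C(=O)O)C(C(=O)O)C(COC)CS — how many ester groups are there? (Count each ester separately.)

terminal –CHO: carbonyl C bonded to H and C → aldehyde.
pendant –OCH3: C–O–C with sp³ C, no adjacent C=O → ether.
C–O–C with sp³ carbons on both sides and no adjacent C=O → ether.
pendant –COCH3: carbonyl C bonded to two carbons → ketone.
–C(=O)– with carbon on both sides → ketone.
pendant –OC(=O)CH3: an acyloxy group → ester.
pendant –COOCH3: carbonyl C bonded to C and –OCH3 → ester.
pendant –CH2OH on an sp³ backbone C → alcohol.
pendant –CH2OCH3: C–O–C linkage → ether.
–NH2 on an sp³ carbon with no adjacent C=O → amine.
C–S–C linkage → sulfide (thioether).
C–O–C with sp³ carbons on both sides and no adjacent C=O → ether.
pendant –COOH: carbonyl C bonded to C and –OH → carboxylic acid.
pendant –COOH: carbonyl C bonded to C and –OH → carboxylic acid.
pendant –CH2OCH3: C–O–C linkage → ether.
–SH on an sp³ carbon → thiol.
Ester appears at: CH(OCOCH3), CH(COOCH3) → 2.

2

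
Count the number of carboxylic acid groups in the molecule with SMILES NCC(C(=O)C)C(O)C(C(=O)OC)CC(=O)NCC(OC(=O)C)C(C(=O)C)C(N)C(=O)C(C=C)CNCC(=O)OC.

–NH2 on an sp³ carbon with no adjacent C=O → amine.
pendant –COCH3: carbonyl C bonded to two carbons → ketone.
–OH on an sp³ carbon → alcohol (secondary).
pendant –COOCH3: carbonyl C bonded to C and –OCH3 → ester.
–C(=O)–N– linkage → amide (the N is not an amine).
pendant –OC(=O)CH3: an acyloxy group → ester.
pendant –COCH3: carbonyl C bonded to two carbons → ketone.
–NH2 on an sp³ carbon with no adjacent C=O → amine.
–C(=O)– with carbon on both sides → ketone.
pendant –CH=CH2: C=C double bond → alkene.
C–N–C with sp³ carbons and no adjacent C=O → amine (secondary).
–C(=O)OCH3: carbonyl C bonded to C and to –OCH3 → ester (not ketone + ether).
No segment is a carboxylic acid: CH(OH) is alcohol, not carboxylic acid; CH(COOCH3) is ester, not carboxylic acid; CH2CONHCH2 is amide, not carboxylic acid. → 0.

0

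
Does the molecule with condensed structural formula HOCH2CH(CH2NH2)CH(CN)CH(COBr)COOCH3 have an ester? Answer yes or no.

yes

HO– on an sp³ carbon → alcohol.
pendant –CH2NH2: N on sp³ C, no adjacent C=O → amine.
pendant –C≡N: nitrile.
pendant –C(=O)X: carbonyl C bonded to C and halogen → acyl halide.
–C(=O)OCH3: carbonyl C bonded to C and to –OCH3 → ester (not ketone + ether).
The COOCH3 segment supplies the ester: –C(=O)OCH3: carbonyl C bonded to C and to –OCH3 → ester (not ketone + ether).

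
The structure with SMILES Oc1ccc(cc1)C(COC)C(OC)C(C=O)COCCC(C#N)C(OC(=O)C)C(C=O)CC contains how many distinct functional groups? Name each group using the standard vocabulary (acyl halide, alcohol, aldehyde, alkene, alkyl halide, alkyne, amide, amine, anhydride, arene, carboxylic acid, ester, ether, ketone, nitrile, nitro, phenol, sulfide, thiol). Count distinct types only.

Working along the chain:
  HOC6H4: –OH attached directly to an aromatic ring → phenol (not alcohol); the ring itself is an arene.
  CH(CH2OCH3): pendant –CH2OCH3: C–O–C linkage → ether.
  CH(OCH3): pendant –OCH3: C–O–C with sp³ C, no adjacent C=O → ether.
  CH(CHO): pendant –CHO: carbonyl C bonded to C and H → aldehyde.
  CH2OCH2: C–O–C with sp³ carbons on both sides and no adjacent C=O → ether.
  CH(CN): pendant –C≡N: nitrile.
  CH(OCOCH3): pendant –OC(=O)CH3: an acyloxy group → ester.
  CH(CHO): pendant –CHO: carbonyl C bonded to C and H → aldehyde.
Distinct types present: aldehyde, arene, ester, ether, nitrile, phenol.

6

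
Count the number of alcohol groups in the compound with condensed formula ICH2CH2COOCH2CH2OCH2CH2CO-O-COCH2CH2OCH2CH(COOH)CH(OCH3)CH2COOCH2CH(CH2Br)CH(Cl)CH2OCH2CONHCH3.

halogen on an sp³ carbon → alkyl halide.
–C(=O)–O–C with C on the carbonyl side → ester.
C–O–C with sp³ carbons on both sides and no adjacent C=O → ether.
two acyl groups sharing one oxygen, –C(=O)–O–C(=O)– → anhydride.
C–O–C with sp³ carbons on both sides and no adjacent C=O → ether.
pendant –COOH: carbonyl C bonded to C and –OH → carboxylic acid.
pendant –OCH3: C–O–C with sp³ C, no adjacent C=O → ether.
–C(=O)–O–C with C on the carbonyl side → ester.
pendant –CH2X: halogen on sp³ carbon → alkyl halide.
halogen on an sp³ carbon → alkyl halide.
C–O–C with sp³ carbons on both sides and no adjacent C=O → ether.
–C(=O)NHCH3: carbonyl C bonded to C and to N → amide (the N is not an amine).
No segment is a alcohol: CH2OCH2 is ether, not alcohol; CH2OCH2 is ether, not alcohol; CH(COOH) is carboxylic acid, not alcohol. → 0.

0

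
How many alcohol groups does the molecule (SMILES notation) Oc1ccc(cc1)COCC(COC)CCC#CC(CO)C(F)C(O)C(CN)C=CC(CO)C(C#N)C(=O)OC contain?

3

Taking each segment in turn:
  HOC6H4: –OH attached directly to an aromatic ring → phenol (not alcohol); the ring itself is an arene.
  CH2OCH2: C–O–C with sp³ carbons on both sides and no adjacent C=O → ether.
  CH(CH2OCH3): pendant –CH2OCH3: C–O–C linkage → ether.
  C≡C: C≡C triple bond → alkyne.
  CH(CH2OH): pendant –CH2OH on an sp³ backbone C → alcohol.
  CH(F): halogen on an sp³ carbon → alkyl halide.
  CH(OH): –OH on an sp³ carbon → alcohol (secondary).
  CH(CH2NH2): pendant –CH2NH2: N on sp³ C, no adjacent C=O → amine.
  CH=CH: C=C double bond → alkene.
  CH(CH2OH): pendant –CH2OH on an sp³ backbone C → alcohol.
  CH(CN): pendant –C≡N: nitrile.
  COOCH3: –C(=O)OCH3: carbonyl C bonded to C and to –OCH3 → ester (not ketone + ether).
Alcohol appears at: CH(CH2OH), CH(OH), CH(CH2OH) → 3.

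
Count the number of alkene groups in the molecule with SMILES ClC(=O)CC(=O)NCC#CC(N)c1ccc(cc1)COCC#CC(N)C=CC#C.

–C(=O)Cl: carbonyl C bonded to C and to a halogen → acyl halide (not alkyl halide).
–C(=O)–N– linkage → amide (the N is not an amine).
C≡C triple bond → alkyne.
–NH2 on an sp³ carbon with no adjacent C=O → amine.
para-disubstituted benzene ring → arene.
C–O–C with sp³ carbons on both sides and no adjacent C=O → ether.
C≡C triple bond → alkyne.
–NH2 on an sp³ carbon with no adjacent C=O → amine.
C=C double bond → alkene.
C≡C triple bond → alkyne.
Alkene appears at: CH=CH → 1.

1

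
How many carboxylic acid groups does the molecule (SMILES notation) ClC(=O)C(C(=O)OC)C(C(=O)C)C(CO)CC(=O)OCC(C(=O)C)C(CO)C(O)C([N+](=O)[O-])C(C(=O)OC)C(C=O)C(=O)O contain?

1

Reading the structure from left to right:
  ClCO: –C(=O)Cl: carbonyl C bonded to C and to a halogen → acyl halide (not alkyl halide).
  CH(COOCH3): pendant –COOCH3: carbonyl C bonded to C and –OCH3 → ester.
  CH(COCH3): pendant –COCH3: carbonyl C bonded to two carbons → ketone.
  CH(CH2OH): pendant –CH2OH on an sp³ backbone C → alcohol.
  CH2COOCH2: –C(=O)–O–C with C on the carbonyl side → ester.
  CH(COCH3): pendant –COCH3: carbonyl C bonded to two carbons → ketone.
  CH(CH2OH): pendant –CH2OH on an sp³ backbone C → alcohol.
  CH(OH): –OH on an sp³ carbon → alcohol (secondary).
  CH(NO2): –NO2 on an sp³ carbon → nitro (the N=O is not a carbonyl).
  CH(COOCH3): pendant –COOCH3: carbonyl C bonded to C and –OCH3 → ester.
  CH(CHO): pendant –CHO: carbonyl C bonded to C and H → aldehyde.
  COOH: –COOH: carbonyl C bonded to –OH and C → carboxylic acid (the –OH is not a separate alcohol).
Carboxylic acid appears at: COOH → 1.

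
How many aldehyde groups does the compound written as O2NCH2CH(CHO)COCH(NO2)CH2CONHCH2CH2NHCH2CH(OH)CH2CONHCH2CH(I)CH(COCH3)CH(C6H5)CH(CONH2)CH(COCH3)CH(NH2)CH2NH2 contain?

1

Working along the chain:
  O2NCH2: –NO2 on carbon → nitro group.
  CH(CHO): pendant –CHO: carbonyl C bonded to C and H → aldehyde.
  CO: –C(=O)– with carbon on both sides → ketone.
  CH(NO2): –NO2 on an sp³ carbon → nitro (the N=O is not a carbonyl).
  CH2CONHCH2: –C(=O)–N– linkage → amide (the N is not an amine).
  CH2NHCH2: C–N–C with sp³ carbons and no adjacent C=O → amine (secondary).
  CH(OH): –OH on an sp³ carbon → alcohol (secondary).
  CH2CONHCH2: –C(=O)–N– linkage → amide (the N is not an amine).
  CH(I): halogen on an sp³ carbon → alkyl halide.
  CH(COCH3): pendant –COCH3: carbonyl C bonded to two carbons → ketone.
  CH(C6H5): pendant –C6H5: benzene ring → arene.
  CH(CONH2): pendant –CONH2: carbonyl C bonded to C and N → amide.
  CH(COCH3): pendant –COCH3: carbonyl C bonded to two carbons → ketone.
  CH(NH2): –NH2 on an sp³ carbon with no adjacent C=O → amine.
  CH2NH2: –NH2 on an sp³ carbon with no adjacent C=O → amine.
Aldehyde appears at: CH(CHO) → 1.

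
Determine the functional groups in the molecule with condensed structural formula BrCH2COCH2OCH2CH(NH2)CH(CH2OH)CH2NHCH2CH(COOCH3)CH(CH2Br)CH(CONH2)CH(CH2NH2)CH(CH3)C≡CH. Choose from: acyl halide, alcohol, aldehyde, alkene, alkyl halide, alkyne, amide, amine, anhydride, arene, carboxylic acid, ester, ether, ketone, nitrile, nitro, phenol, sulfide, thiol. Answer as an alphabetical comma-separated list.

Taking each segment in turn:
  BrCH2: halogen on an sp³ carbon → alkyl halide.
  CO: –C(=O)– with carbon on both sides → ketone.
  CH2OCH2: C–O–C with sp³ carbons on both sides and no adjacent C=O → ether.
  CH(NH2): –NH2 on an sp³ carbon with no adjacent C=O → amine.
  CH(CH2OH): pendant –CH2OH on an sp³ backbone C → alcohol.
  CH2NHCH2: C–N–C with sp³ carbons and no adjacent C=O → amine (secondary).
  CH(COOCH3): pendant –COOCH3: carbonyl C bonded to C and –OCH3 → ester.
  CH(CH2Br): pendant –CH2X: halogen on sp³ carbon → alkyl halide.
  CH(CONH2): pendant –CONH2: carbonyl C bonded to C and N → amide.
  CH(CH2NH2): pendant –CH2NH2: N on sp³ C, no adjacent C=O → amine.
  C≡CH: C≡C triple bond → alkyne.

alcohol, alkyl halide, alkyne, amide, amine, ester, ether, ketone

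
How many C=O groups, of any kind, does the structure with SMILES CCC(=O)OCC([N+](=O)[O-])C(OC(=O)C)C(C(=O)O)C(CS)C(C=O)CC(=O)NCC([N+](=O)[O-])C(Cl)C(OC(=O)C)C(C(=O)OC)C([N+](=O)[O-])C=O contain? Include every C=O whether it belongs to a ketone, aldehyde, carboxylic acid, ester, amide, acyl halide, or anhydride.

CH2COOCH2: ester, 1 C=O (running total 1).
CH(OCOCH3): ester, 1 C=O (running total 2).
CH(COOH): carboxylic acid, 1 C=O (running total 3).
CH(CHO): aldehyde, 1 C=O (running total 4).
CH2CONHCH2: amide, 1 C=O (running total 5).
CH(OCOCH3): ester, 1 C=O (running total 6).
CH(COOCH3): ester, 1 C=O (running total 7).
CHO: aldehyde, 1 C=O (running total 8).

8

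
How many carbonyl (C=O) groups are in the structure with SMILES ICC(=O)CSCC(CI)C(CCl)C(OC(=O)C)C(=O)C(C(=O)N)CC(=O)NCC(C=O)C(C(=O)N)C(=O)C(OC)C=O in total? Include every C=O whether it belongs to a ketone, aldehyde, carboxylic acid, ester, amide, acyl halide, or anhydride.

CO: ketone, 1 C=O (running total 1).
CH(OCOCH3): ester, 1 C=O (running total 2).
CO: ketone, 1 C=O (running total 3).
CH(CONH2): amide, 1 C=O (running total 4).
CH2CONHCH2: amide, 1 C=O (running total 5).
CH(CHO): aldehyde, 1 C=O (running total 6).
CH(CONH2): amide, 1 C=O (running total 7).
CO: ketone, 1 C=O (running total 8).
CHO: aldehyde, 1 C=O (running total 9).

9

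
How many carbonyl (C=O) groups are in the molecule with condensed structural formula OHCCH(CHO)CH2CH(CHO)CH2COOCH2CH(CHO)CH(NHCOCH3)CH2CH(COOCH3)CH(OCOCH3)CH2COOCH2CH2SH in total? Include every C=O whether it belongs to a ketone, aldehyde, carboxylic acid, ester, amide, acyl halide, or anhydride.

9

OHC: aldehyde, 1 C=O (running total 1).
CH(CHO): aldehyde, 1 C=O (running total 2).
CH(CHO): aldehyde, 1 C=O (running total 3).
CH2COOCH2: ester, 1 C=O (running total 4).
CH(CHO): aldehyde, 1 C=O (running total 5).
CH(NHCOCH3): amide, 1 C=O (running total 6).
CH(COOCH3): ester, 1 C=O (running total 7).
CH(OCOCH3): ester, 1 C=O (running total 8).
CH2COOCH2: ester, 1 C=O (running total 9).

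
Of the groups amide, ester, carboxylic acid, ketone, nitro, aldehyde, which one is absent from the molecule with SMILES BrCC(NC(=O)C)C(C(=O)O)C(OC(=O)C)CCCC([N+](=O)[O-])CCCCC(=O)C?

aldehyde

ketone: present (CO — –C(=O)– with carbon on both sides → ketone).
ester: present (CH(OCOCH3) — pendant –OC(=O)CH3: an acyloxy group → ester).
nitro: present (CH(NO2) — –NO2 on an sp³ carbon → nitro (the N=O is not a carbonyl)).
amide: present (CH(NHCOCH3) — pendant –NHC(=O)CH3: N bonded to a carbonyl → amide (not amine)).
carboxylic acid: present (CH(COOH) — pendant –COOH: carbonyl C bonded to C and –OH → carboxylic acid).
aldehyde: absent. In CO, the carbonyl carbon is bonded to two carbons, so it is a ketone, not an aldehyde. In CH(COOH), the carbonyl carbon bears –OH, not –H, so it is a carboxylic acid.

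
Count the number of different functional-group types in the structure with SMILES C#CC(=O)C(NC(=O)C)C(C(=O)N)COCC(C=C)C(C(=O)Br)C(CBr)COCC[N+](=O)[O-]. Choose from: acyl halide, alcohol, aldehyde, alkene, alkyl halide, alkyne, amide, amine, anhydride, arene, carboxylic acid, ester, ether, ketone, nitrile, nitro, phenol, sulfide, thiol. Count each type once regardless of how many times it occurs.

8

C≡C triple bond → alkyne.
–C(=O)– with carbon on both sides → ketone.
pendant –NHC(=O)CH3: N bonded to a carbonyl → amide (not amine).
pendant –CONH2: carbonyl C bonded to C and N → amide.
C–O–C with sp³ carbons on both sides and no adjacent C=O → ether.
pendant –CH=CH2: C=C double bond → alkene.
pendant –C(=O)X: carbonyl C bonded to C and halogen → acyl halide.
pendant –CH2X: halogen on sp³ carbon → alkyl halide.
C–O–C with sp³ carbons on both sides and no adjacent C=O → ether.
–NO2 on carbon → nitro group.
Distinct types present: acyl halide, alkene, alkyl halide, alkyne, amide, ether, ketone, nitro.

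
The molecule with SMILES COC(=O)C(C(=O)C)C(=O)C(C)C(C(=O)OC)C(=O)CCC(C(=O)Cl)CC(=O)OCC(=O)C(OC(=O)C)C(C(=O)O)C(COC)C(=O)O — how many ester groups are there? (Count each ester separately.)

4

CH3O–C(=O)–: carbonyl C bonded to C and to –OCH3 → ester (not ketone + ether).
pendant –COCH3: carbonyl C bonded to two carbons → ketone.
–C(=O)– with carbon on both sides → ketone.
pendant –COOCH3: carbonyl C bonded to C and –OCH3 → ester.
–C(=O)– with carbon on both sides → ketone.
pendant –C(=O)X: carbonyl C bonded to C and halogen → acyl halide.
–C(=O)–O–C with C on the carbonyl side → ester.
–C(=O)– with carbon on both sides → ketone.
pendant –OC(=O)CH3: an acyloxy group → ester.
pendant –COOH: carbonyl C bonded to C and –OH → carboxylic acid.
pendant –CH2OCH3: C–O–C linkage → ether.
–COOH: carbonyl C bonded to –OH and C → carboxylic acid (the –OH is not a separate alcohol).
Ester appears at: CH3OOC, CH(COOCH3), CH2COOCH2, CH(OCOCH3) → 4.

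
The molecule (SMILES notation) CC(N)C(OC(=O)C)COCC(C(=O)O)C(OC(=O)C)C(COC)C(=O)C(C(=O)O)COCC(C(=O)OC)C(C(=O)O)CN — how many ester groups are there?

3

–NH2 on an sp³ carbon with no adjacent C=O → amine.
pendant –OC(=O)CH3: an acyloxy group → ester.
C–O–C with sp³ carbons on both sides and no adjacent C=O → ether.
pendant –COOH: carbonyl C bonded to C and –OH → carboxylic acid.
pendant –OC(=O)CH3: an acyloxy group → ester.
pendant –CH2OCH3: C–O–C linkage → ether.
–C(=O)– with carbon on both sides → ketone.
pendant –COOH: carbonyl C bonded to C and –OH → carboxylic acid.
C–O–C with sp³ carbons on both sides and no adjacent C=O → ether.
pendant –COOCH3: carbonyl C bonded to C and –OCH3 → ester.
pendant –COOH: carbonyl C bonded to C and –OH → carboxylic acid.
–NH2 on an sp³ carbon with no adjacent C=O → amine.
Ester appears at: CH(OCOCH3), CH(OCOCH3), CH(COOCH3) → 3.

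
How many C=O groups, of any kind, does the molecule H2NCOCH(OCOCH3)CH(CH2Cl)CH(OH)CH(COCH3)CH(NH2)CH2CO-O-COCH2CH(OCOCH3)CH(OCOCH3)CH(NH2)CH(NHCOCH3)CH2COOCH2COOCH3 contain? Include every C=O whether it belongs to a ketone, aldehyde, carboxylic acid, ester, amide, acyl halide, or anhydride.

10

H2NCO: amide, 1 C=O (running total 1).
CH(OCOCH3): ester, 1 C=O (running total 2).
CH(COCH3): ketone, 1 C=O (running total 3).
CH2CO-O-COCH2: anhydride, 2 C=O (running total 5).
CH(OCOCH3): ester, 1 C=O (running total 6).
CH(OCOCH3): ester, 1 C=O (running total 7).
CH(NHCOCH3): amide, 1 C=O (running total 8).
CH2COOCH2: ester, 1 C=O (running total 9).
COOCH3: ester, 1 C=O (running total 10).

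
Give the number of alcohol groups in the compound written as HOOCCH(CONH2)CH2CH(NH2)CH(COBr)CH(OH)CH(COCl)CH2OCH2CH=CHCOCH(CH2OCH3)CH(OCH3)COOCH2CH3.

1

–COOH: carbonyl C bonded to –OH and C → carboxylic acid (the –OH is not a separate alcohol).
pendant –CONH2: carbonyl C bonded to C and N → amide.
–NH2 on an sp³ carbon with no adjacent C=O → amine.
pendant –C(=O)X: carbonyl C bonded to C and halogen → acyl halide.
–OH on an sp³ carbon → alcohol (secondary).
pendant –C(=O)X: carbonyl C bonded to C and halogen → acyl halide.
C–O–C with sp³ carbons on both sides and no adjacent C=O → ether.
C=C double bond → alkene.
–C(=O)– with carbon on both sides → ketone.
pendant –CH2OCH3: C–O–C linkage → ether.
pendant –OCH3: C–O–C with sp³ C, no adjacent C=O → ether.
–C(=O)OCH2CH3: carbonyl C bonded to C and to –OEt → ester.
Alcohol appears at: CH(OH) → 1.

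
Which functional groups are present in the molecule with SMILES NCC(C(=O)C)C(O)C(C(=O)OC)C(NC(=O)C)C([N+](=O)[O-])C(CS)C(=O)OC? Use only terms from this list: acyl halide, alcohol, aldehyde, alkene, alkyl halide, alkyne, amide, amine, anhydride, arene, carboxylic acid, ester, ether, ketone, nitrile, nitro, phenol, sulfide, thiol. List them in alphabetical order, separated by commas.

–NH2 on an sp³ carbon with no adjacent C=O → amine.
pendant –COCH3: carbonyl C bonded to two carbons → ketone.
–OH on an sp³ carbon → alcohol (secondary).
pendant –COOCH3: carbonyl C bonded to C and –OCH3 → ester.
pendant –NHC(=O)CH3: N bonded to a carbonyl → amide (not amine).
–NO2 on an sp³ carbon → nitro (the N=O is not a carbonyl).
pendant –CH2SH → thiol.
–C(=O)OCH3: carbonyl C bonded to C and to –OCH3 → ester (not ketone + ether).

alcohol, amide, amine, ester, ketone, nitro, thiol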